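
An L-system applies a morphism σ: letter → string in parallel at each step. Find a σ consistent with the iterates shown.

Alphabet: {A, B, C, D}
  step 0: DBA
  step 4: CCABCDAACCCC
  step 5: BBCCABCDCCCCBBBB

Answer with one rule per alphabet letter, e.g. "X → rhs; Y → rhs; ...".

  step 4 ⇒ step 5: CCABCDAACCCC ⇒ B·B·CC·A·B·CD·CC·CC·B·B·B·B
    A ↦ CC
    B ↦ A
    C ↦ B
    D ↦ CD

A->CC, B->A, C->B, D->CD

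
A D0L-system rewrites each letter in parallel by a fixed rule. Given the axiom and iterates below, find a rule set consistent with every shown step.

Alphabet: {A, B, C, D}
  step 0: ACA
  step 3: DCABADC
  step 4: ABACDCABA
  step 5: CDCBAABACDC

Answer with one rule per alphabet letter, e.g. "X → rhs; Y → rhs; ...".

  step 4 ⇒ step 5: ABACDCABA ⇒ C·D·C·BA·A·BA·C·D·C
    A ↦ C
    B ↦ D
    C ↦ BA
    D ↦ A

A->C, B->D, C->BA, D->A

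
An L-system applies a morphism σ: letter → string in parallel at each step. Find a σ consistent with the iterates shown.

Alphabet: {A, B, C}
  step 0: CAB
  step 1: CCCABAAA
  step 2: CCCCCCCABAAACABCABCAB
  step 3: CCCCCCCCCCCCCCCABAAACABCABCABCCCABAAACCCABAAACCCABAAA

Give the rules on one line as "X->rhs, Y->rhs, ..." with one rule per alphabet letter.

  step 2 ⇒ step 3: CCCCCCCABAAACABCABCAB ⇒ CC·CC·CC·CC·CC·CC·CC·CAB·AAA·CAB·CAB·CAB·CC·CAB·AAA·CC·CAB·AAA·CC·CAB·AAA
    A ↦ CAB
    B ↦ AAA
    C ↦ CC

A->CAB, B->AAA, C->CC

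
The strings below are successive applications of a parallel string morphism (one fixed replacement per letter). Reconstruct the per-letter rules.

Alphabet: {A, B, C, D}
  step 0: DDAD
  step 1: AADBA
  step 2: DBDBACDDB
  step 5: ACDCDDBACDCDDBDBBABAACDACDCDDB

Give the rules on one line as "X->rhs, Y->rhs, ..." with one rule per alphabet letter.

A->DB, B->CD, C->B, D->A

  step 1 ⇒ step 2: AADBA ⇒ DB·DB·A·CD·DB
    A ↦ DB
    B ↦ CD
    D ↦ A
    C ↦ B  (constrained at step 2)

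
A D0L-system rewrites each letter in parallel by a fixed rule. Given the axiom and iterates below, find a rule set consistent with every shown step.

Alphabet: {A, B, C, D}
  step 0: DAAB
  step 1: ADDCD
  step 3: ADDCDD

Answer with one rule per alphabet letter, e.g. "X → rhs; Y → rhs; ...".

  step 0 ⇒ step 1: DAAB ⇒ A·D·D·CD
    A ↦ D
    B ↦ CD
    D ↦ A
    C ↦ B  (constrained at step 1)

A->D, B->CD, C->B, D->A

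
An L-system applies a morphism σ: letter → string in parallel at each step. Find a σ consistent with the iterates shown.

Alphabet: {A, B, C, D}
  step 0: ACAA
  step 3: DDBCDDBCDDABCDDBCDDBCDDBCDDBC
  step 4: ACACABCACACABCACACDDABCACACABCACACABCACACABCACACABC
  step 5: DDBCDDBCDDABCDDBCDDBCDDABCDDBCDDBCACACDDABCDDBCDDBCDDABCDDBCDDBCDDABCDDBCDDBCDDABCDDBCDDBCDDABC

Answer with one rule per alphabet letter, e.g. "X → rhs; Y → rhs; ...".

A->DD, B->A, C->BC, D->AC

  step 4 ⇒ step 5: ACACABCACACABCACACDDABCACACABCACACABCACACABCACACABC ⇒ DD·BC·DD·BC·DD·A·BC·DD·BC·DD·BC·DD·A·BC·DD·BC·DD·BC·AC·AC·DD·A·BC·DD·BC·DD·BC·DD·A·BC·DD·BC·DD·BC·DD·A·BC·DD·BC·DD·BC·DD·A·BC·DD·BC·DD·BC·DD·A·BC
    A ↦ DD
    B ↦ A
    C ↦ BC
    D ↦ AC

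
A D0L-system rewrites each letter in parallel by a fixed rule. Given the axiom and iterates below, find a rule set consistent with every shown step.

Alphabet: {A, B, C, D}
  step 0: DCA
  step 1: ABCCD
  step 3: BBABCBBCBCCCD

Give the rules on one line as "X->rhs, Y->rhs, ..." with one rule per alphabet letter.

A->CCD, B->BC, C->B, D->A

  step 0 ⇒ step 1: DCA ⇒ A·B·CCD
    A ↦ CCD
    C ↦ B
    D ↦ A
    B ↦ BC  (constrained at step 1)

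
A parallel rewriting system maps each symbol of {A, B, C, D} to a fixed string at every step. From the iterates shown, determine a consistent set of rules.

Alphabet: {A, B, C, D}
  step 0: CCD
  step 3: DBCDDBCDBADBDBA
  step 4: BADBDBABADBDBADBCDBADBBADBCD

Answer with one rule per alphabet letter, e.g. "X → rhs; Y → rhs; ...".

A->CD, B->DB, C->D, D->BA

  step 3 ⇒ step 4: DBCDDBCDBADBDBA ⇒ BA·DB·D·BA·BA·DB·D·BA·DB·CD·BA·DB·BA·DB·CD
    A ↦ CD
    B ↦ DB
    C ↦ D
    D ↦ BA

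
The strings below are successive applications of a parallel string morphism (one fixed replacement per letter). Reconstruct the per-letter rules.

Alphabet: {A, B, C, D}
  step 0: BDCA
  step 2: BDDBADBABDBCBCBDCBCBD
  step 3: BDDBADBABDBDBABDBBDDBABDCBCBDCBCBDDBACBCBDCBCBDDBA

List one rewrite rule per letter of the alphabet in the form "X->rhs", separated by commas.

A->B, B->BD, C->CBC, D->DBA

  step 2 ⇒ step 3: BDDBADBABDBCBCBDCBCBD ⇒ BD·DBA·DBA·BD·B·DBA·BD·B·BD·DBA·BD·CBC·BD·CBC·BD·DBA·CBC·BD·CBC·BD·DBA
    A ↦ B
    B ↦ BD
    C ↦ CBC
    D ↦ DBA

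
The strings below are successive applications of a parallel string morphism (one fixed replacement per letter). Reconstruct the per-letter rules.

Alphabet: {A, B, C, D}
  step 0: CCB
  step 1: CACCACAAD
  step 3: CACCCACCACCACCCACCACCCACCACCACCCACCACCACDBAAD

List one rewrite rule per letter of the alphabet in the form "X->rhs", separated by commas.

A->C, B->AAD, C->CAC, D->DB

  step 0 ⇒ step 1: CCB ⇒ CAC·CAC·AAD
    B ↦ AAD
    C ↦ CAC
    A ↦ C  (constrained at step 1)
    D ↦ DB  (constrained at step 1)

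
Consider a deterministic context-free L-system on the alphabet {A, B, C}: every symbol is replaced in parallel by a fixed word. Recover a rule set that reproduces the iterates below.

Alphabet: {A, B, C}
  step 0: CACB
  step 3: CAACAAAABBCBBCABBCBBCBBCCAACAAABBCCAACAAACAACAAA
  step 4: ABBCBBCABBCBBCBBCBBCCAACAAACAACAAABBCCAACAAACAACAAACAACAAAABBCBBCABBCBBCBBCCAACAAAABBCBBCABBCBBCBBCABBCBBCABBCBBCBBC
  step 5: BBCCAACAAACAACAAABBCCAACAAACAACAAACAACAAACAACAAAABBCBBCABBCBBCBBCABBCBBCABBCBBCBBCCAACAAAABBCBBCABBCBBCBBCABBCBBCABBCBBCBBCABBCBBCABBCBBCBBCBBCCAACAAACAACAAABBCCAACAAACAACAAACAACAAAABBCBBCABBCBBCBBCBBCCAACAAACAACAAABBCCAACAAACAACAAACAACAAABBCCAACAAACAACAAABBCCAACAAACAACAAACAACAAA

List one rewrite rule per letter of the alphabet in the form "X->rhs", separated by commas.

A->BBC, B->CAA, C->A

  step 4 ⇒ step 5: ABBCBBCABBCBBCBBCBBCCAACAAACAACAAABBCCAACAAACAACAAACAACAAAABBCBBCABBCBBCBBCCAACAAAABBCBBCABBCBBCBBCABBCBBCABBCBBCBBC ⇒ BBC·CAA·CAA·A·CAA·CAA·A·BBC·CAA·CAA·A·CAA·CAA·A·CAA·CAA·A·CAA·CAA·A·A·BBC·BBC·A·BBC·BBC·BBC·A·BBC·BBC·A·BBC·BBC·BBC·CAA·CAA·A·A·BBC·BBC·A·BBC·BBC·BBC·A·BBC·BBC·A·BBC·BBC·BBC·A·BBC·BBC·A·BBC·BBC·BBC·BBC·CAA·CAA·A·CAA·CAA·A·BBC·CAA·CAA·A·CAA·CAA·A·CAA·CAA·A·A·BBC·BBC·A·BBC·BBC·BBC·BBC·CAA·CAA·A·CAA·CAA·A·BBC·CAA·CAA·A·CAA·CAA·A·CAA·CAA·A·BBC·CAA·CAA·A·CAA·CAA·A·BBC·CAA·CAA·A·CAA·CAA·A·CAA·CAA·A
    A ↦ BBC
    B ↦ CAA
    C ↦ A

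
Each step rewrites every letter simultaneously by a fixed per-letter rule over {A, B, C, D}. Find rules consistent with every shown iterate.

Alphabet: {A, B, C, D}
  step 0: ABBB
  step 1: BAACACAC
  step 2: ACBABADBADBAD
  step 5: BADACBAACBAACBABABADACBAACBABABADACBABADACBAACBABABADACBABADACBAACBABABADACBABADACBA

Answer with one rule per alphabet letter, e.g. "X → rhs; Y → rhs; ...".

A->BA, B->AC, C->D, D->BA

  step 1 ⇒ step 2: BAACACAC ⇒ AC·BA·BA·D·BA·D·BA·D
    A ↦ BA
    B ↦ AC
    C ↦ D
    D ↦ BA  (constrained at step 2)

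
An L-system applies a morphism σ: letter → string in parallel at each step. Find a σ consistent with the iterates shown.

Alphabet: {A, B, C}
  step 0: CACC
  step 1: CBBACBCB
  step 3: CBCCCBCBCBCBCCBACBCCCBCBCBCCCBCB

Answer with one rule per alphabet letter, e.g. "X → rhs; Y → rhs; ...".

  step 0 ⇒ step 1: CACC ⇒ CB·BA·CB·CB
    A ↦ BA
    C ↦ CB
    B ↦ CC  (constrained at step 1)

A->BA, B->CC, C->CB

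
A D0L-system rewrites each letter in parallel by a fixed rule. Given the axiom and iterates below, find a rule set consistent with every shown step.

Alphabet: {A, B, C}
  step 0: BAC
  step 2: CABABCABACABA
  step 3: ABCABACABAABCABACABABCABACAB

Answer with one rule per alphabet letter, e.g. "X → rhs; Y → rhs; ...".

  step 2 ⇒ step 3: CABABCABACABA ⇒ AB·CAB·A·CAB·A·AB·CAB·A·CAB·AB·CAB·A·CAB
    A ↦ CAB
    B ↦ A
    C ↦ AB

A->CAB, B->A, C->AB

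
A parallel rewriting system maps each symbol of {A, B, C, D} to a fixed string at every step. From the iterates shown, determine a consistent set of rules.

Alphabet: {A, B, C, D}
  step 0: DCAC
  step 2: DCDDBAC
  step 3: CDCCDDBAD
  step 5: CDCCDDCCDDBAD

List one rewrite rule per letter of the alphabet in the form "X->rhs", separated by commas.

A->BA, B->DD, C->D, D->C

  step 2 ⇒ step 3: DCDDBAC ⇒ C·D·C·C·DD·BA·D
    A ↦ BA
    B ↦ DD
    C ↦ D
    D ↦ C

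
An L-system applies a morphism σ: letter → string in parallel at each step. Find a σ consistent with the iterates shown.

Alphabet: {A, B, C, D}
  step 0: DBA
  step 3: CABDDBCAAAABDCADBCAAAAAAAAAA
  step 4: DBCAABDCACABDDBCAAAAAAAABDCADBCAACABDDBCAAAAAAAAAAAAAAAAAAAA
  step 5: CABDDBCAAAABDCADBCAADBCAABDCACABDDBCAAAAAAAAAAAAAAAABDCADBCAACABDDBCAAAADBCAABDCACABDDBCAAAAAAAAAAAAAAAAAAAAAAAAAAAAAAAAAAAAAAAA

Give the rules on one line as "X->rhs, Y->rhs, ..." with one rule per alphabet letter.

A->AA, B->BD, C->DBC, D->CA

  step 4 ⇒ step 5: DBCAABDCACABDDBCAAAAAAAABDCADBCAACABDDBCAAAAAAAAAAAAAAAAAAAA ⇒ CA·BD·DBC·AA·AA·BD·CA·DBC·AA·DBC·AA·BD·CA·CA·BD·DBC·AA·AA·AA·AA·AA·AA·AA·AA·BD·CA·DBC·AA·CA·BD·DBC·AA·AA·DBC·AA·BD·CA·CA·BD·DBC·AA·AA·AA·AA·AA·AA·AA·AA·AA·AA·AA·AA·AA·AA·AA·AA·AA·AA·AA·AA
    A ↦ AA
    B ↦ BD
    C ↦ DBC
    D ↦ CA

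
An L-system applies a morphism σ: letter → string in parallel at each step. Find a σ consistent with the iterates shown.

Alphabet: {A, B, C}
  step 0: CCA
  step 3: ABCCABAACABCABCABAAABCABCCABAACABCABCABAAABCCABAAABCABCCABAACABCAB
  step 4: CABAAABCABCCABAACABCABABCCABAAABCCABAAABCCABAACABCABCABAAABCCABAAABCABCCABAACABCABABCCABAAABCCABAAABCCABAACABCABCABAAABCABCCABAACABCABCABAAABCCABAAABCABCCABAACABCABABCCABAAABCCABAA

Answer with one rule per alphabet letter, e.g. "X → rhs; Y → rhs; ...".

  step 3 ⇒ step 4: ABCCABAACABCABCABAAABCABCCABAACABCABCABAAABCCABAAABCABCCABAACABCAB ⇒ CAB·AA·ABC·ABC·CAB·AA·CAB·CAB·ABC·CAB·AA·ABC·CAB·AA·ABC·CAB·AA·CAB·CAB·CAB·AA·ABC·CAB·AA·ABC·ABC·CAB·AA·CAB·CAB·ABC·CAB·AA·ABC·CAB·AA·ABC·CAB·AA·CAB·CAB·CAB·AA·ABC·ABC·CAB·AA·CAB·CAB·CAB·AA·ABC·CAB·AA·ABC·ABC·CAB·AA·CAB·CAB·ABC·CAB·AA·ABC·CAB·AA
    A ↦ CAB
    B ↦ AA
    C ↦ ABC

A->CAB, B->AA, C->ABC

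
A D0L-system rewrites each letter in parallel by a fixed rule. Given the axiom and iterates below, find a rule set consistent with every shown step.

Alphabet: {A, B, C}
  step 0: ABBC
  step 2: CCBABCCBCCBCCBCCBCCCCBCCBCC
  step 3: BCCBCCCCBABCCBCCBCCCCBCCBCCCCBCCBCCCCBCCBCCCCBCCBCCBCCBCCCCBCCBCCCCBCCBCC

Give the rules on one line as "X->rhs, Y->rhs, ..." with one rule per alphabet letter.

A->BAB, B->CC, C->BCC

  step 2 ⇒ step 3: CCBABCCBCCBCCBCCBCCCCBCCBCC ⇒ BCC·BCC·CC·BAB·CC·BCC·BCC·CC·BCC·BCC·CC·BCC·BCC·CC·BCC·BCC·CC·BCC·BCC·BCC·BCC·CC·BCC·BCC·CC·BCC·BCC
    A ↦ BAB
    B ↦ CC
    C ↦ BCC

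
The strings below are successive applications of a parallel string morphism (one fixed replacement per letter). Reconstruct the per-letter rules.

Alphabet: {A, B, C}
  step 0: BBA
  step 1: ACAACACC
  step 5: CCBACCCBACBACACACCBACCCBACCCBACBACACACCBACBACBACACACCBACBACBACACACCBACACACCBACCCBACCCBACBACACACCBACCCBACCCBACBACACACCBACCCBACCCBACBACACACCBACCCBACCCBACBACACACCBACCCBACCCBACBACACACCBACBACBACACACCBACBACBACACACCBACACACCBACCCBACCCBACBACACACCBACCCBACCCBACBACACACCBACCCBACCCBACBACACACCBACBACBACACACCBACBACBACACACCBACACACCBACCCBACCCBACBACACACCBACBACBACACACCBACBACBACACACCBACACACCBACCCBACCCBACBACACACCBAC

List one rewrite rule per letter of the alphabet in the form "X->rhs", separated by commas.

  step 0 ⇒ step 1: BBA ⇒ ACA·ACA·CC
    A ↦ CC
    B ↦ ACA
    C ↦ BAC  (constrained at step 1)

A->CC, B->ACA, C->BAC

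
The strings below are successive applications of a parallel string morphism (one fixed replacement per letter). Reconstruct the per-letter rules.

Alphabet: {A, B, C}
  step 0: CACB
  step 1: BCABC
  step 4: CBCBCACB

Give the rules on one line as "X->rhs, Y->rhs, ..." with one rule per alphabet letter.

A->CA, B->C, C->B

  step 0 ⇒ step 1: CACB ⇒ B·CA·B·C
    A ↦ CA
    B ↦ C
    C ↦ B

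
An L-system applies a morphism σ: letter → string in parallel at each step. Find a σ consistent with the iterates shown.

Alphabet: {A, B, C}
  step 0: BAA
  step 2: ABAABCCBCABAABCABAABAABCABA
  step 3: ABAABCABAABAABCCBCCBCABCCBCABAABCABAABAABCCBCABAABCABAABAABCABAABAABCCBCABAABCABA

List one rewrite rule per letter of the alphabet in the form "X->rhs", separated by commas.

A->ABA, B->ABC, C->CBC

  step 2 ⇒ step 3: ABAABCCBCABAABCABAABAABCABA ⇒ ABA·ABC·ABA·ABA·ABC·CBC·CBC·ABC·CBC·ABA·ABC·ABA·ABA·ABC·CBC·ABA·ABC·ABA·ABA·ABC·ABA·ABA·ABC·CBC·ABA·ABC·ABA
    A ↦ ABA
    B ↦ ABC
    C ↦ CBC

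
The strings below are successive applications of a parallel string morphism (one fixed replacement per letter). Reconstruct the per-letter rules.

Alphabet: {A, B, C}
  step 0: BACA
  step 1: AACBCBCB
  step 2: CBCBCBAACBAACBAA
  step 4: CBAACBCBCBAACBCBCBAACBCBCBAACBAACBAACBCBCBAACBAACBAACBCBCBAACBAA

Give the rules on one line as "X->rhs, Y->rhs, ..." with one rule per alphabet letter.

  step 1 ⇒ step 2: AACBCBCB ⇒ CB·CB·CB·AA·CB·AA·CB·AA
    A ↦ CB
    B ↦ AA
    C ↦ CB

A->CB, B->AA, C->CB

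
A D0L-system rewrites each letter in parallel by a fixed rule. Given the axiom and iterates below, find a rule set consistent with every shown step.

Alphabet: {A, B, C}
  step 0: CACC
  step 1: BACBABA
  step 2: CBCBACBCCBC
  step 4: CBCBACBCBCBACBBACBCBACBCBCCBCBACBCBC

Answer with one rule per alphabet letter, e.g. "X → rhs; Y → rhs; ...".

  step 1 ⇒ step 2: BACBABA ⇒ CB·C·BA·CB·C·CB·C
    A ↦ C
    B ↦ CB
    C ↦ BA

A->C, B->CB, C->BA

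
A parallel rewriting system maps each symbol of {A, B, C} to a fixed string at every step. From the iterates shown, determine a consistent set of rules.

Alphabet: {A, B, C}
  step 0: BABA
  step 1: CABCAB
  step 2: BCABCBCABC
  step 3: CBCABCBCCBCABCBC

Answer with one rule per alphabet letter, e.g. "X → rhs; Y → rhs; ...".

  step 2 ⇒ step 3: BCABCBCABC ⇒ C·BC·AB·C·BC·C·BC·AB·C·BC
    A ↦ AB
    B ↦ C
    C ↦ BC

A->AB, B->C, C->BC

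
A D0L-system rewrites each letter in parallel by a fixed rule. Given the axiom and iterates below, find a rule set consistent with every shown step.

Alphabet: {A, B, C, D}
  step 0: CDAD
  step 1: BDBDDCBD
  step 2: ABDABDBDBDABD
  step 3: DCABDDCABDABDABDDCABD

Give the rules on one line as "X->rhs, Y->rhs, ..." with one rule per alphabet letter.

  step 2 ⇒ step 3: ABDABDBDBDABD ⇒ DC·A·BD·DC·A·BD·A·BD·A·BD·DC·A·BD
    A ↦ DC
    B ↦ A
    D ↦ BD
  step 0 ⇒ step 1: CDAD ⇒ BD·BD·DC·BD
    C ↦ BD

A->DC, B->A, C->BD, D->BD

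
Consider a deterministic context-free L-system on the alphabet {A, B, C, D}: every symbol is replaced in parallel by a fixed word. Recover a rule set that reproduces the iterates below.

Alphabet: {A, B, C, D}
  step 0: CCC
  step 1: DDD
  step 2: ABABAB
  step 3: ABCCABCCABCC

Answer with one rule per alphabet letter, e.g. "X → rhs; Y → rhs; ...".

  step 2 ⇒ step 3: ABABAB ⇒ ABC·C·ABC·C·ABC·C
    A ↦ ABC
    B ↦ C
  step 0 ⇒ step 1: CCC ⇒ D·D·D
    C ↦ D
  step 1 ⇒ step 2: DDD ⇒ AB·AB·AB
    D ↦ AB

A->ABC, B->C, C->D, D->AB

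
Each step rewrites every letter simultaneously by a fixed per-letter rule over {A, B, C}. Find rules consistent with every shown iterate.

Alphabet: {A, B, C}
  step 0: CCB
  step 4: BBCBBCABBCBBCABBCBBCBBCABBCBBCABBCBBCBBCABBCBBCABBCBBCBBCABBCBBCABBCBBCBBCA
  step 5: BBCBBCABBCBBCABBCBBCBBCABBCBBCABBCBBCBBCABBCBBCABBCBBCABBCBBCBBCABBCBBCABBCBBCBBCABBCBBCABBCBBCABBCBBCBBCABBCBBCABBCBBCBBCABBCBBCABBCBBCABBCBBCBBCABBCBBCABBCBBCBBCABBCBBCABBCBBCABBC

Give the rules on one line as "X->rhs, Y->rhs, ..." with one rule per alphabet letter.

  step 4 ⇒ step 5: BBCBBCABBCBBCABBCBBCBBCABBCBBCABBCBBCBBCABBCBBCABBCBBCBBCABBCBBCABBCBBCBBCA ⇒ BBC·BBC·A·BBC·BBC·A·BBC·BBC·BBC·A·BBC·BBC·A·BBC·BBC·BBC·A·BBC·BBC·A·BBC·BBC·A·BBC·BBC·BBC·A·BBC·BBC·A·BBC·BBC·BBC·A·BBC·BBC·A·BBC·BBC·A·BBC·BBC·BBC·A·BBC·BBC·A·BBC·BBC·BBC·A·BBC·BBC·A·BBC·BBC·A·BBC·BBC·BBC·A·BBC·BBC·A·BBC·BBC·BBC·A·BBC·BBC·A·BBC·BBC·A·BBC
    A ↦ BBC
    B ↦ BBC
    C ↦ A

A->BBC, B->BBC, C->A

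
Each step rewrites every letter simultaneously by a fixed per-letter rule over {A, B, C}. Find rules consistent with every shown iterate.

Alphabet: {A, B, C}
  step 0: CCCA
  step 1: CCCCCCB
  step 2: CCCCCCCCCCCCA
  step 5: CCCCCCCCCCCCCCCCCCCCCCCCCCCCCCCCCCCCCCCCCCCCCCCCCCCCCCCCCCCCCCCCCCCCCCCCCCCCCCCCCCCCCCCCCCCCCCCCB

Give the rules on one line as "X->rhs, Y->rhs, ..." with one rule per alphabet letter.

  step 1 ⇒ step 2: CCCCCCB ⇒ CC·CC·CC·CC·CC·CC·A
    B ↦ A
    C ↦ CC
  step 0 ⇒ step 1: CCCA ⇒ CC·CC·CC·B
    A ↦ B

A->B, B->A, C->CC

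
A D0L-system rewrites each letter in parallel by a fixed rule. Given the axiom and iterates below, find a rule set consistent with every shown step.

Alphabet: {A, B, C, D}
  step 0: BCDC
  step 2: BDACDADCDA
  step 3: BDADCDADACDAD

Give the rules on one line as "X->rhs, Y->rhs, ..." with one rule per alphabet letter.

A->D, B->BD, C->CD, D->A

  step 2 ⇒ step 3: BDACDADCDA ⇒ BD·A·D·CD·A·D·A·CD·A·D
    A ↦ D
    B ↦ BD
    C ↦ CD
    D ↦ A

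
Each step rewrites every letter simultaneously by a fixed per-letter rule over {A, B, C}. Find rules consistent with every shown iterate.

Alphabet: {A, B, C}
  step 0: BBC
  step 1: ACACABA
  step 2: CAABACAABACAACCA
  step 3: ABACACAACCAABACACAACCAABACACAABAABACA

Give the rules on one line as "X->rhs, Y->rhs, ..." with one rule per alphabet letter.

A->CA, B->AC, C->ABA

  step 2 ⇒ step 3: CAABACAABACAACCA ⇒ ABA·CA·CA·AC·CA·ABA·CA·CA·AC·CA·ABA·CA·CA·ABA·ABA·CA
    A ↦ CA
    B ↦ AC
    C ↦ ABA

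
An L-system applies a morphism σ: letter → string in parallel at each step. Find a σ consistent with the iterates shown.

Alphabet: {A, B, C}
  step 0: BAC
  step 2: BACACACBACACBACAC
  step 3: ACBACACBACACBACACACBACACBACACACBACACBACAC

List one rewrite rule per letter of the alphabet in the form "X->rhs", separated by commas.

  step 2 ⇒ step 3: BACACACBACACBACAC ⇒ AC·BA·CAC·BA·CAC·BA·CAC·AC·BA·CAC·BA·CAC·AC·BA·CAC·BA·CAC
    A ↦ BA
    B ↦ AC
    C ↦ CAC

A->BA, B->AC, C->CAC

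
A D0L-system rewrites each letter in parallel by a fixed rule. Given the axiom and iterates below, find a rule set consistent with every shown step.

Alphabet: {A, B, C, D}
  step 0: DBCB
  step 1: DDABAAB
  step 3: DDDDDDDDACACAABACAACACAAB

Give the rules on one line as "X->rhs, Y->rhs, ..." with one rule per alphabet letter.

  step 0 ⇒ step 1: DBCB ⇒ DD·AB·A·AB
    B ↦ AB
    C ↦ A
    D ↦ DD
    A ↦ CA  (constrained at step 1)

A->CA, B->AB, C->A, D->DD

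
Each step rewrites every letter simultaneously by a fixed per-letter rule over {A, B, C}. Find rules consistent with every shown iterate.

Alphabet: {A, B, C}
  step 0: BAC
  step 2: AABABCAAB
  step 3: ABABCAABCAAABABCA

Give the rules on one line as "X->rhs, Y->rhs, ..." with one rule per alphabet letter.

A->AB, B->CA, C->A

  step 2 ⇒ step 3: AABABCAAB ⇒ AB·AB·CA·AB·CA·A·AB·AB·CA
    A ↦ AB
    B ↦ CA
    C ↦ A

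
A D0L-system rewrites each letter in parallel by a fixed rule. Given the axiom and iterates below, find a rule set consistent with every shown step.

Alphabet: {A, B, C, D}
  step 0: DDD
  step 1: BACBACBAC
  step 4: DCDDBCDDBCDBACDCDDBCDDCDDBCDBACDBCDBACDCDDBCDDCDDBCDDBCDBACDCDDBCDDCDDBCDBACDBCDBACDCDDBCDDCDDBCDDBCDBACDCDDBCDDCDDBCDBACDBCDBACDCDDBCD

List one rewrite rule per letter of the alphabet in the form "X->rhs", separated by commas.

  step 0 ⇒ step 1: DDD ⇒ BAC·BAC·BAC
    D ↦ BAC
    A ↦ CDD  (constrained at step 1)
    B ↦ D  (constrained at step 1)
    C ↦ BCD  (constrained at step 1)

A->CDD, B->D, C->BCD, D->BAC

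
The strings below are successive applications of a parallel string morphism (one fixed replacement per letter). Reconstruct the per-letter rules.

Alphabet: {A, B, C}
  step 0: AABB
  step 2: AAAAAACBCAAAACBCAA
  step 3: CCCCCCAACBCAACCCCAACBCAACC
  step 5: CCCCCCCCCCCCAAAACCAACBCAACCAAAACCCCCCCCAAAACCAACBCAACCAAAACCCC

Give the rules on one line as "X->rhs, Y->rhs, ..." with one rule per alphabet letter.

  step 2 ⇒ step 3: AAAAAACBCAAAACBCAA ⇒ C·C·C·C·C·C·AA·CBC·AA·C·C·C·C·AA·CBC·AA·C·C
    A ↦ C
    B ↦ CBC
    C ↦ AA

A->C, B->CBC, C->AA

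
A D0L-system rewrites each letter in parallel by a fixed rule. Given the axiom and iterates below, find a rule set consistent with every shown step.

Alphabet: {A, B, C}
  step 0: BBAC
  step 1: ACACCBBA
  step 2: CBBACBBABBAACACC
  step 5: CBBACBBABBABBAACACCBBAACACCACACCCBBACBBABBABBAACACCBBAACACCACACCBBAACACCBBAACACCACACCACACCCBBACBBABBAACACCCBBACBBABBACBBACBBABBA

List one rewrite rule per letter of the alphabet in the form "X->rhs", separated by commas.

  step 1 ⇒ step 2: ACACCBBA ⇒ C·BBA·C·BBA·BBA·AC·AC·C
    A ↦ C
    B ↦ AC
    C ↦ BBA

A->C, B->AC, C->BBA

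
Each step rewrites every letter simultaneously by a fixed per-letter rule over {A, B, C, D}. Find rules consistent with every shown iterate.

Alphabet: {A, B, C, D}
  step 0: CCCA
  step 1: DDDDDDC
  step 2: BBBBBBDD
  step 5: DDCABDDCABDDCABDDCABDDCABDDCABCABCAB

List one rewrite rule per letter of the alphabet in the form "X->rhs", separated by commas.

A->C, B->AB, C->DD, D->B

  step 1 ⇒ step 2: DDDDDDC ⇒ B·B·B·B·B·B·DD
    C ↦ DD
    D ↦ B
  step 0 ⇒ step 1: CCCA ⇒ DD·DD·DD·C
    A ↦ C
    B ↦ AB  (constrained at step 2)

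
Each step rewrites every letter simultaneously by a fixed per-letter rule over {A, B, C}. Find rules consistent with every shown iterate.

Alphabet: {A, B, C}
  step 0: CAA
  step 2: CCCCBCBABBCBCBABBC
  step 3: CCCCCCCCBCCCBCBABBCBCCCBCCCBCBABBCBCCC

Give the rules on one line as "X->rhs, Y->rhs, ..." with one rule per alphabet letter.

  step 2 ⇒ step 3: CCCCBCBABBCBCBABBC ⇒ CC·CC·CC·CC·BC·CC·BC·BAB·BC·BC·CC·BC·CC·BC·BAB·BC·BC·CC
    A ↦ BAB
    B ↦ BC
    C ↦ CC

A->BAB, B->BC, C->CC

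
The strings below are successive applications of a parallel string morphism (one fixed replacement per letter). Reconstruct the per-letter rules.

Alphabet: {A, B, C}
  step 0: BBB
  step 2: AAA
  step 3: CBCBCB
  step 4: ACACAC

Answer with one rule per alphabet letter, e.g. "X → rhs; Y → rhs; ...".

A->CB, B->C, C->A

  step 3 ⇒ step 4: CBCBCB ⇒ A·C·A·C·A·C
    B ↦ C
    C ↦ A
  step 2 ⇒ step 3: AAA ⇒ CB·CB·CB
    A ↦ CB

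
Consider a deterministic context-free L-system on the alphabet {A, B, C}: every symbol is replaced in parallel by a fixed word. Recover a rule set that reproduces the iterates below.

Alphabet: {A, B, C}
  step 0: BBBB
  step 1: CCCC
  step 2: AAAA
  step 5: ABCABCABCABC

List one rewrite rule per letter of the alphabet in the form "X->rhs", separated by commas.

  step 1 ⇒ step 2: CCCC ⇒ A·A·A·A
    C ↦ A
    A ↦ BC  (constrained at step 2)
  step 0 ⇒ step 1: BBBB ⇒ C·C·C·C
    B ↦ C

A->BC, B->C, C->A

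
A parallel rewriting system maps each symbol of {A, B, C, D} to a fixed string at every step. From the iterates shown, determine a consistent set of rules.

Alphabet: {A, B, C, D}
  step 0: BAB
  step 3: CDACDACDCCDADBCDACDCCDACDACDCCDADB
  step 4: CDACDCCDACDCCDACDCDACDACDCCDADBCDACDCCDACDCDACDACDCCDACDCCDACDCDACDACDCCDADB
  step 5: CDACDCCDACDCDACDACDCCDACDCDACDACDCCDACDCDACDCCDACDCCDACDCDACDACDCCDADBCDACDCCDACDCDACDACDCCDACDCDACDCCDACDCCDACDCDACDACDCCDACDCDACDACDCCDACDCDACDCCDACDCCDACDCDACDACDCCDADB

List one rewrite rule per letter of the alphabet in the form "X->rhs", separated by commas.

A->C, B->ADB, C->CDA, D->CD

  step 4 ⇒ step 5: CDACDCCDACDCCDACDCDACDACDCCDADBCDACDCCDACDCDACDACDCCDACDCCDACDCDACDACDCCDADB ⇒ CDA·CD·C·CDA·CD·CDA·CDA·CD·C·CDA·CD·CDA·CDA·CD·C·CDA·CD·CDA·CD·C·CDA·CD·C·CDA·CD·CDA·CDA·CD·C·CD·ADB·CDA·CD·C·CDA·CD·CDA·CDA·CD·C·CDA·CD·CDA·CD·C·CDA·CD·C·CDA·CD·CDA·CDA·CD·C·CDA·CD·CDA·CDA·CD·C·CDA·CD·CDA·CD·C·CDA·CD·C·CDA·CD·CDA·CDA·CD·C·CD·ADB
    A ↦ C
    B ↦ ADB
    C ↦ CDA
    D ↦ CD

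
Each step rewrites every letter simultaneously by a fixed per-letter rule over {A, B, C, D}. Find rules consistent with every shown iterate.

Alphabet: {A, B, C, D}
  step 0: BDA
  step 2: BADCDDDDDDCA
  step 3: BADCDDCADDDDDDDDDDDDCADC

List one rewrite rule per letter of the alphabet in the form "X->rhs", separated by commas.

A->DC, B->BA, C->CA, D->DD

  step 2 ⇒ step 3: BADCDDDDDDCA ⇒ BA·DC·DD·CA·DD·DD·DD·DD·DD·DD·CA·DC
    A ↦ DC
    B ↦ BA
    C ↦ CA
    D ↦ DD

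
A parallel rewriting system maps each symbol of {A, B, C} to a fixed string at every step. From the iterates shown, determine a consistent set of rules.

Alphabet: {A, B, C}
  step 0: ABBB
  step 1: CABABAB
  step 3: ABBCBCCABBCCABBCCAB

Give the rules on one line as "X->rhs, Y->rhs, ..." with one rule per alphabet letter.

A->C, B->AB, C->BC

  step 0 ⇒ step 1: ABBB ⇒ C·AB·AB·AB
    A ↦ C
    B ↦ AB
    C ↦ BC  (constrained at step 1)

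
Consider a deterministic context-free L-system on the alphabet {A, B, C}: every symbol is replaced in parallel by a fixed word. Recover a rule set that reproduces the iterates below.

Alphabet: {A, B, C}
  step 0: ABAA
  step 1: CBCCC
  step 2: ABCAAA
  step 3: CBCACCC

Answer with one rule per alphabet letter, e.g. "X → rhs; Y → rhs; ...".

A->C, B->BC, C->A

  step 2 ⇒ step 3: ABCAAA ⇒ C·BC·A·C·C·C
    A ↦ C
    B ↦ BC
    C ↦ A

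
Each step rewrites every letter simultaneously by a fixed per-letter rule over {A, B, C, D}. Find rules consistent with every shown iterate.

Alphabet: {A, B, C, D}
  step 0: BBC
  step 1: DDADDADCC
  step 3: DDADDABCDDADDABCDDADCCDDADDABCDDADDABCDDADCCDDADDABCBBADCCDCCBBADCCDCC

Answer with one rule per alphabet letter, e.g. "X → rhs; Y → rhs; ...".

A->BC, B->DDA, C->DCC, D->BBA

  step 0 ⇒ step 1: BBC ⇒ DDA·DDA·DCC
    B ↦ DDA
    C ↦ DCC
    A ↦ BC  (constrained at step 1)
    D ↦ BBA  (constrained at step 1)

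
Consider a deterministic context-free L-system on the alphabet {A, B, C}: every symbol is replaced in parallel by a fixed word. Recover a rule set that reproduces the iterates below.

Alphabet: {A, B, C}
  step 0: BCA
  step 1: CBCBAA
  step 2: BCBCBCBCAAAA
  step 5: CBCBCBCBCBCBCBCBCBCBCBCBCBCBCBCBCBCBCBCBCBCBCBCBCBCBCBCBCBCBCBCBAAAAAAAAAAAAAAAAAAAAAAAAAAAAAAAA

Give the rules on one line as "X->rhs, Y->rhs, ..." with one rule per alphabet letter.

  step 1 ⇒ step 2: CBCBAA ⇒ B·CBC·B·CBC·AA·AA
    A ↦ AA
    B ↦ CBC
    C ↦ B

A->AA, B->CBC, C->B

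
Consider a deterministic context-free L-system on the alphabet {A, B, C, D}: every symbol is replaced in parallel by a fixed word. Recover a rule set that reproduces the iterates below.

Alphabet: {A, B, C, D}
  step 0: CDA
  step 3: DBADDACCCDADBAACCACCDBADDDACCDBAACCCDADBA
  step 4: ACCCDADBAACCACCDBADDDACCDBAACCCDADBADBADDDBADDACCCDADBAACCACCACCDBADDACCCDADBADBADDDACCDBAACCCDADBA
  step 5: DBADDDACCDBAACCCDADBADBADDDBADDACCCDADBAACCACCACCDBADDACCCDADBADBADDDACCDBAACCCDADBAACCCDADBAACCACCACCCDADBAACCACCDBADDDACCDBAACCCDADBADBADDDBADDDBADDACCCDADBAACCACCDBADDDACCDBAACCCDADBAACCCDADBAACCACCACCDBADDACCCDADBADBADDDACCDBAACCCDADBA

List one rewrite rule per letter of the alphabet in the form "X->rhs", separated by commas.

  step 4 ⇒ step 5: ACCCDADBAACCACCDBADDDACCDBAACCCDADBADBADDDBADDACCCDADBAACCACCACCDBADDACCCDADBADBADDDACCDBAACCCDADBA ⇒ DBA·D·D·D·ACC·DBA·ACC·CDA·DBA·DBA·D·D·DBA·D·D·ACC·CDA·DBA·ACC·ACC·ACC·DBA·D·D·ACC·CDA·DBA·DBA·D·D·D·ACC·DBA·ACC·CDA·DBA·ACC·CDA·DBA·ACC·ACC·ACC·CDA·DBA·ACC·ACC·DBA·D·D·D·ACC·DBA·ACC·CDA·DBA·DBA·D·D·DBA·D·D·DBA·D·D·ACC·CDA·DBA·ACC·ACC·DBA·D·D·D·ACC·DBA·ACC·CDA·DBA·ACC·CDA·DBA·ACC·ACC·ACC·DBA·D·D·ACC·CDA·DBA·DBA·D·D·D·ACC·DBA·ACC·CDA·DBA
    A ↦ DBA
    B ↦ CDA
    C ↦ D
    D ↦ ACC

A->DBA, B->CDA, C->D, D->ACC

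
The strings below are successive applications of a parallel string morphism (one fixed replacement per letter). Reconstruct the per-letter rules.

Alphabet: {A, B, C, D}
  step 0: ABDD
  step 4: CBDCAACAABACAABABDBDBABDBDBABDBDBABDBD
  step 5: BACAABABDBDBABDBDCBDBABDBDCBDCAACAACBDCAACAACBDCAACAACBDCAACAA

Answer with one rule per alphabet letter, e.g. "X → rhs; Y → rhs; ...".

A->BD, B->C, C->BA, D->AA

  step 4 ⇒ step 5: CBDCAACAABACAABABDBDBABDBDBABDBDBABDBD ⇒ BA·C·AA·BA·BD·BD·BA·BD·BD·C·BD·BA·BD·BD·C·BD·C·AA·C·AA·C·BD·C·AA·C·AA·C·BD·C·AA·C·AA·C·BD·C·AA·C·AA
    A ↦ BD
    B ↦ C
    C ↦ BA
    D ↦ AA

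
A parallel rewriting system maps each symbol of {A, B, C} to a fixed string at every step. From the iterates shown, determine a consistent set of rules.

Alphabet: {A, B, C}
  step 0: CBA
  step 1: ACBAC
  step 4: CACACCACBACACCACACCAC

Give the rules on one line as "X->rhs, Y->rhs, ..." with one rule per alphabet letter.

  step 0 ⇒ step 1: CBA ⇒ AC·BA·C
    A ↦ C
    B ↦ BA
    C ↦ AC

A->C, B->BA, C->AC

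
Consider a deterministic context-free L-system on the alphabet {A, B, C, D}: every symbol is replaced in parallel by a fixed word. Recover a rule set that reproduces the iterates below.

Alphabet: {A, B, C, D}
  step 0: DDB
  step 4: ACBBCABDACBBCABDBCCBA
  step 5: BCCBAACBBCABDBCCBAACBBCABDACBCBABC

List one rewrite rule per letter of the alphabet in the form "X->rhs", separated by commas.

A->BC, B->A, C->CB, D->BD

  step 4 ⇒ step 5: ACBBCABDACBBCABDBCCBA ⇒ BC·CB·A·A·CB·BC·A·BD·BC·CB·A·A·CB·BC·A·BD·A·CB·CB·A·BC
    A ↦ BC
    B ↦ A
    C ↦ CB
    D ↦ BD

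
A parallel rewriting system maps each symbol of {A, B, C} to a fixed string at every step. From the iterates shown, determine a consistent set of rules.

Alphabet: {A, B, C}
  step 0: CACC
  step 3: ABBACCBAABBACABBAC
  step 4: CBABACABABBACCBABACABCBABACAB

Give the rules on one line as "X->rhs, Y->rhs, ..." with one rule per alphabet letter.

A->C, B->BA, C->AB

  step 3 ⇒ step 4: ABBACCBAABBACABBAC ⇒ C·BA·BA·C·AB·AB·BA·C·C·BA·BA·C·AB·C·BA·BA·C·AB
    A ↦ C
    B ↦ BA
    C ↦ AB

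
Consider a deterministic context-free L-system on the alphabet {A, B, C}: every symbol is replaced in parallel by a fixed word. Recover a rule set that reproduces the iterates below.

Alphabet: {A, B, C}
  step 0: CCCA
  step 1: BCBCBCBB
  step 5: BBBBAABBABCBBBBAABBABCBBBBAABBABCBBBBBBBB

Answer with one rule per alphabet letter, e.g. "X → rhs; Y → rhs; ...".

A->BB, B->A, C->BC

  step 0 ⇒ step 1: CCCA ⇒ BC·BC·BC·BB
    A ↦ BB
    C ↦ BC
    B ↦ A  (constrained at step 1)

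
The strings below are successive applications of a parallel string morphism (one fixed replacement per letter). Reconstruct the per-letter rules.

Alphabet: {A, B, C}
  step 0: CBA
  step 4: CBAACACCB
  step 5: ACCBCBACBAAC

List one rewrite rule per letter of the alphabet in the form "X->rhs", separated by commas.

A->CB, B->C, C->A

  step 4 ⇒ step 5: CBAACACCB ⇒ A·C·CB·CB·A·CB·A·A·C
    A ↦ CB
    B ↦ C
    C ↦ A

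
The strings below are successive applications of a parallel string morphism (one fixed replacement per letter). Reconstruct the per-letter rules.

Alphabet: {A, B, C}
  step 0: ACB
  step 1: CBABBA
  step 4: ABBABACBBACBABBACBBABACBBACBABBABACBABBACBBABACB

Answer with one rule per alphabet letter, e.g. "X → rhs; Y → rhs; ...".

  step 0 ⇒ step 1: ACB ⇒ CB·AB·BA
    A ↦ CB
    B ↦ BA
    C ↦ AB

A->CB, B->BA, C->AB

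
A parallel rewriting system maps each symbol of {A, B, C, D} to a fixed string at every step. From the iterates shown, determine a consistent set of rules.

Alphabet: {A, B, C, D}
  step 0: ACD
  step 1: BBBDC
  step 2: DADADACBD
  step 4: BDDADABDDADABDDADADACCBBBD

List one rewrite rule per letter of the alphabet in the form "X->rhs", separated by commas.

A->BB, B->DA, C->BD, D->C

  step 1 ⇒ step 2: BBBDC ⇒ DA·DA·DA·C·BD
    B ↦ DA
    C ↦ BD
    D ↦ C
  step 0 ⇒ step 1: ACD ⇒ BB·BD·C
    A ↦ BB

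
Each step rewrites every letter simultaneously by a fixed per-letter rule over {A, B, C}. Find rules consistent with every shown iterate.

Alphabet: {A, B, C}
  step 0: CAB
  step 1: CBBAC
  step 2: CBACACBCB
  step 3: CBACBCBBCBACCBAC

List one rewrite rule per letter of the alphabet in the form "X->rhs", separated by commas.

  step 2 ⇒ step 3: CBACACBCB ⇒ CB·AC·B·CB·B·CB·AC·CB·AC
    A ↦ B
    B ↦ AC
    C ↦ CB

A->B, B->AC, C->CB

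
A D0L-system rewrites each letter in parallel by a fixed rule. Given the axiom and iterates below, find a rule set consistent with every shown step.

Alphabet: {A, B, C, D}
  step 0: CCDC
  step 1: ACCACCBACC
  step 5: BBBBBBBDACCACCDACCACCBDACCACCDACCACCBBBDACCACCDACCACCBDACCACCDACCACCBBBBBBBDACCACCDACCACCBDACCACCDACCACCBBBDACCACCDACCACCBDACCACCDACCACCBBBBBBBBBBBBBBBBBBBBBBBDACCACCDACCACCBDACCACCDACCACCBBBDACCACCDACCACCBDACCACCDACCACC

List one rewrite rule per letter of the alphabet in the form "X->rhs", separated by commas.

  step 0 ⇒ step 1: CCDC ⇒ ACC·ACC·B·ACC
    C ↦ ACC
    D ↦ B
    A ↦ D  (constrained at step 1)
    B ↦ BB  (constrained at step 1)

A->D, B->BB, C->ACC, D->B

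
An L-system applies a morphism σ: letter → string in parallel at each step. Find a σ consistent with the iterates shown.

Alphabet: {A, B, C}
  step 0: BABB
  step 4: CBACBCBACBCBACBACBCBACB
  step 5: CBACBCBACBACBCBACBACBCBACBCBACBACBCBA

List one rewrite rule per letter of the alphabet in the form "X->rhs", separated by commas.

A->CB, B->A, C->CB

  step 4 ⇒ step 5: CBACBCBACBCBACBACBCBACB ⇒ CB·A·CB·CB·A·CB·A·CB·CB·A·CB·A·CB·CB·A·CB·CB·A·CB·A·CB·CB·A
    A ↦ CB
    B ↦ A
    C ↦ CB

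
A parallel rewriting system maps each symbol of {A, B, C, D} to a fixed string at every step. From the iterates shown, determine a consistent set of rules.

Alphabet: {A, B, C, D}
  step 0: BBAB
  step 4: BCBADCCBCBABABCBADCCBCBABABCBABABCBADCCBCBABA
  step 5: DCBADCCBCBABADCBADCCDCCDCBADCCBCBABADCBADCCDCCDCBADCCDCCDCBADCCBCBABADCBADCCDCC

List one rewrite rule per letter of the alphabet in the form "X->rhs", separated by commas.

  step 4 ⇒ step 5: BCBADCCBCBABABCBADCCBCBABABCBABABCBADCCBCBABA ⇒ DC·BA·DC·C·BC·BA·BA·DC·BA·DC·C·DC·C·DC·BA·DC·C·BC·BA·BA·DC·BA·DC·C·DC·C·DC·BA·DC·C·DC·C·DC·BA·DC·C·BC·BA·BA·DC·BA·DC·C·DC·C
    A ↦ C
    B ↦ DC
    C ↦ BA
    D ↦ BC

A->C, B->DC, C->BA, D->BC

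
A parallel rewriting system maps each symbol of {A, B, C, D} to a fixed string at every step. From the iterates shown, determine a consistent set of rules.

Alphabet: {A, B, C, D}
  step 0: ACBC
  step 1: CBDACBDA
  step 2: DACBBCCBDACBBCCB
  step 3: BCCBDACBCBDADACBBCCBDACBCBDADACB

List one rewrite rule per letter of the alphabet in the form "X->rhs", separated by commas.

A->CB, B->CB, C->DA, D->BC

  step 2 ⇒ step 3: DACBBCCBDACBBCCB ⇒ BC·CB·DA·CB·CB·DA·DA·CB·BC·CB·DA·CB·CB·DA·DA·CB
    A ↦ CB
    B ↦ CB
    C ↦ DA
    D ↦ BC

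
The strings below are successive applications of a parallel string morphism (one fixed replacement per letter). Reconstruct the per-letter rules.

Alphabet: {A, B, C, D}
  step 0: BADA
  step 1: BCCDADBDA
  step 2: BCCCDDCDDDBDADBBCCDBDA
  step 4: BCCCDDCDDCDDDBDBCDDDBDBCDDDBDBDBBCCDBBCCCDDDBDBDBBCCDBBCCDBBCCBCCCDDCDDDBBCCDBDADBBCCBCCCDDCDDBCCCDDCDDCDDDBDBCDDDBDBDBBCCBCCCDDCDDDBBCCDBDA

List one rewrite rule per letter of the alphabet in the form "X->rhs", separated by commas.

A->DA, B->BCC, C->CDD, D->DB

  step 1 ⇒ step 2: BCCDADBDA ⇒ BCC·CDD·CDD·DB·DA·DB·BCC·DB·DA
    A ↦ DA
    B ↦ BCC
    C ↦ CDD
    D ↦ DB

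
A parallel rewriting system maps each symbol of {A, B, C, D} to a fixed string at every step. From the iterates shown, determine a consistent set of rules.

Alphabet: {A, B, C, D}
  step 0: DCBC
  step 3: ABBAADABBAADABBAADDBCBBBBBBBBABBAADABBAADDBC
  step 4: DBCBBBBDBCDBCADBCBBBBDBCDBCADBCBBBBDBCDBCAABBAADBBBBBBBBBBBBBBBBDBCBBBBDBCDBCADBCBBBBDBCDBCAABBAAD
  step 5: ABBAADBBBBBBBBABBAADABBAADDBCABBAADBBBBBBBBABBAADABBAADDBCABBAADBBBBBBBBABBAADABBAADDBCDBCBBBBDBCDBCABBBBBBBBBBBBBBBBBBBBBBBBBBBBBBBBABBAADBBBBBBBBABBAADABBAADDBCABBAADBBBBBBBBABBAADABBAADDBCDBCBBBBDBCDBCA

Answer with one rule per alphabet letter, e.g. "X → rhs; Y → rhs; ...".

  step 4 ⇒ step 5: DBCBBBBDBCDBCADBCBBBBDBCDBCADBCBBBBDBCDBCAABBAADBBBBBBBBBBBBBBBBDBCBBBBDBCDBCADBCBBBBDBCDBCAABBAAD ⇒ A·BB·AAD·BB·BB·BB·BB·A·BB·AAD·A·BB·AAD·DBC·A·BB·AAD·BB·BB·BB·BB·A·BB·AAD·A·BB·AAD·DBC·A·BB·AAD·BB·BB·BB·BB·A·BB·AAD·A·BB·AAD·DBC·DBC·BB·BB·DBC·DBC·A·BB·BB·BB·BB·BB·BB·BB·BB·BB·BB·BB·BB·BB·BB·BB·BB·A·BB·AAD·BB·BB·BB·BB·A·BB·AAD·A·BB·AAD·DBC·A·BB·AAD·BB·BB·BB·BB·A·BB·AAD·A·BB·AAD·DBC·DBC·BB·BB·DBC·DBC·A
    A ↦ DBC
    B ↦ BB
    C ↦ AAD
    D ↦ A

A->DBC, B->BB, C->AAD, D->A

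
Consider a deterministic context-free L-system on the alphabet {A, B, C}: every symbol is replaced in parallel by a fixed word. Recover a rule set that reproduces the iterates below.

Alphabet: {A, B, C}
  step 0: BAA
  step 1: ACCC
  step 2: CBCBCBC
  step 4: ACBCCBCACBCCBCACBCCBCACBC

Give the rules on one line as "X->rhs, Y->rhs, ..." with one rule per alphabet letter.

A->C, B->AC, C->BC

  step 1 ⇒ step 2: ACCC ⇒ C·BC·BC·BC
    A ↦ C
    C ↦ BC
  step 0 ⇒ step 1: BAA ⇒ AC·C·C
    B ↦ AC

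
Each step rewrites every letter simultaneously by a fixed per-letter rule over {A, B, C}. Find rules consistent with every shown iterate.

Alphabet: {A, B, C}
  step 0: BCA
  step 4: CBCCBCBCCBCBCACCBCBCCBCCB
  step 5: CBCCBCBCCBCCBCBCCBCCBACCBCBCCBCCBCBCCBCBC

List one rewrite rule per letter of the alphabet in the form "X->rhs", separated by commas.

A->AC, B->C, C->CB

  step 4 ⇒ step 5: CBCCBCBCCBCBCACCBCBCCBCCB ⇒ CB·C·CB·CB·C·CB·C·CB·CB·C·CB·C·CB·AC·CB·CB·C·CB·C·CB·CB·C·CB·CB·C
    A ↦ AC
    B ↦ C
    C ↦ CB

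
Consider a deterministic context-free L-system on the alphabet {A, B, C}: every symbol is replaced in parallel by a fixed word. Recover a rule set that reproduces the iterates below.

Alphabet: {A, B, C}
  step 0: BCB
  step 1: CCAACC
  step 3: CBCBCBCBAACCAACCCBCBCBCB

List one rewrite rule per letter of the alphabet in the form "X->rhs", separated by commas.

A->CB, B->CC, C->AA

  step 0 ⇒ step 1: BCB ⇒ CC·AA·CC
    B ↦ CC
    C ↦ AA
    A ↦ CB  (constrained at step 1)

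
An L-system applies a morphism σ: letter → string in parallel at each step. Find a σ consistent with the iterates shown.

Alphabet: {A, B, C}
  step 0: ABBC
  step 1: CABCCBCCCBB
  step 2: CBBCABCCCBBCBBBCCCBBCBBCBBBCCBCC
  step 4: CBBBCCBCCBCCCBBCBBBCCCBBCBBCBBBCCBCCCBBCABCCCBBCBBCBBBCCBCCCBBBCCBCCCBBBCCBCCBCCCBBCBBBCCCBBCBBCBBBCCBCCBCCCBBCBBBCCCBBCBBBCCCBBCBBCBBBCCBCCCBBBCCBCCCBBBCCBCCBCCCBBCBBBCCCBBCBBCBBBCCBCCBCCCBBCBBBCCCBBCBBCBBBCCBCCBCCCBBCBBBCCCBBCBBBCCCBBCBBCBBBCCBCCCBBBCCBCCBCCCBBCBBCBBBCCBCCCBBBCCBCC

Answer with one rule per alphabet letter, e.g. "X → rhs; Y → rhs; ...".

A->CA, B->BCC, C->CBB

  step 1 ⇒ step 2: CABCCBCCCBB ⇒ CBB·CA·BCC·CBB·CBB·BCC·CBB·CBB·CBB·BCC·BCC
    A ↦ CA
    B ↦ BCC
    C ↦ CBB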